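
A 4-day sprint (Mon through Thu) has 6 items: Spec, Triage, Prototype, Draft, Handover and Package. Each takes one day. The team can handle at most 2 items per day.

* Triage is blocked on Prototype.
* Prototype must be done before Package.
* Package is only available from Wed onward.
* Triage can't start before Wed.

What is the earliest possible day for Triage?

Triage is available from Wed.
Triage at Wed is achievable: Package -> Wed, Handover -> Tue, Triage -> Wed, Spec -> Mon, Draft -> Tue, Prototype -> Mon.

Wed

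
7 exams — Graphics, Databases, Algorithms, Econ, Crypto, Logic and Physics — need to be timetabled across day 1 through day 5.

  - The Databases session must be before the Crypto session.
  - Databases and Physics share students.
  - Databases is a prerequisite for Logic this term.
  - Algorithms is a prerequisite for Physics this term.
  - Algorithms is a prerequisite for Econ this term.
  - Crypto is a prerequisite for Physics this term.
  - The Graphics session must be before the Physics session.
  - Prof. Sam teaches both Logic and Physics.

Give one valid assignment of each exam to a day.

Crypto=day 2; Databases=day 1; Logic=day 2; Graphics=day 1; Algorithms=day 1; Econ=day 2; Physics=day 3

Checking: Crypto(day 2) before Physics(day 3); Graphics(day 1) before Physics(day 3); Databases(day 1) before Logic(day 2); Algorithms(day 1) before Physics(day 3); Databases(day 1) before Crypto(day 2); Algorithms(day 1) before Econ(day 2); Logic(day 2) != Physics(day 3); Databases(day 1) != Physics(day 3).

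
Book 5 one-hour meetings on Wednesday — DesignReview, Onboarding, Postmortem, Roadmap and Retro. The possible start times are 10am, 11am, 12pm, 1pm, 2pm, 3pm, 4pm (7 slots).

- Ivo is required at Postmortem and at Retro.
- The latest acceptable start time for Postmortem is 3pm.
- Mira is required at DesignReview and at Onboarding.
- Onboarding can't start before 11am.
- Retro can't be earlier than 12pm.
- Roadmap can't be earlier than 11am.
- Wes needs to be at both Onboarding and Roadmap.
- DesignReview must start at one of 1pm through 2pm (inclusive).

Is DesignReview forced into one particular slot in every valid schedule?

DesignReview can be 1pm (e.g. Postmortem=10am, Retro=12pm, Onboarding=11am, Roadmap=12pm, DesignReview=1pm) or 2pm (e.g. Retro -> 12pm, Roadmap -> 12pm, DesignReview -> 2pm, Postmortem -> 10am, Onboarding -> 11am).

No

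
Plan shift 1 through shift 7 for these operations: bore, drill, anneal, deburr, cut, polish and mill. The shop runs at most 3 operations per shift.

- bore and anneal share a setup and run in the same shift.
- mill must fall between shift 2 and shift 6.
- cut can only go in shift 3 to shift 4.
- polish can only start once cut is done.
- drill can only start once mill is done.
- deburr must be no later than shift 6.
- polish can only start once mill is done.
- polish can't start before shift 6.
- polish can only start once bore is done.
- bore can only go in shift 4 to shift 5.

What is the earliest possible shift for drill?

Precedence pushes drill to at least shift 3.
drill at shift 3 is achievable: bore=shift 4; mill=shift 2; anneal=shift 4; polish=shift 6; cut=shift 3; drill=shift 3; deburr=shift 1.

shift 3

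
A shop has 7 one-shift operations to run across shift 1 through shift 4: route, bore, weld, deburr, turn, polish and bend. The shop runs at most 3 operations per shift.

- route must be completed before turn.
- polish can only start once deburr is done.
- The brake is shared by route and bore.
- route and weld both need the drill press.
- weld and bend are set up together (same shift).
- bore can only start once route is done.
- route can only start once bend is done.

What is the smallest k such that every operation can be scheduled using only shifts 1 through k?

The precedence chain requires at least 3 distinct shifts.
With at most 3 per shift and 7 operations, at least 3 shifts are needed.
3 works (last occupied shift: shift 3): for example route in shift 2, weld in shift 1, bend in shift 1, polish in shift 2, turn in shift 3, bore in shift 3, deburr in shift 1.

3 shifts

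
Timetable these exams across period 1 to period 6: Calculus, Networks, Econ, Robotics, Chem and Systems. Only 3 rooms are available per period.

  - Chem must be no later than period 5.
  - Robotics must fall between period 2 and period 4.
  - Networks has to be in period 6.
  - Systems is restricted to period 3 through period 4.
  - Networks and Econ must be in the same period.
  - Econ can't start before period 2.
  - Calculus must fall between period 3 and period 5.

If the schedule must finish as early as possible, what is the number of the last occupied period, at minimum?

With at most 3 per period and 6 exams, at least 2 periods are needed.
Networks can't be placed before period 6, so the schedule must run through at least period 6.
6 works (last occupied period: period 6): for example Networks=period 6; Econ=period 6; Systems=period 3; Chem=period 1; Calculus=period 3; Robotics=period 2.

6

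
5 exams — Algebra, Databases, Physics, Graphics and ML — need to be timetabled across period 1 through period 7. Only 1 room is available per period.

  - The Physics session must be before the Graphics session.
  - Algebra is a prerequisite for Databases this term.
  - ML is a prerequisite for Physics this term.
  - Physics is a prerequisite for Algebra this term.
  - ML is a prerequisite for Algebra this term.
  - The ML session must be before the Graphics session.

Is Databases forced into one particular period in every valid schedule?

No

Databases can be period 4 (e.g. Physics in period 2; ML in period 1; Algebra in period 3; Graphics in period 5; Databases in period 4) or period 5 (e.g. Physics -> period 2; Databases -> period 5; Algebra -> period 3; Graphics -> period 4; ML -> period 1).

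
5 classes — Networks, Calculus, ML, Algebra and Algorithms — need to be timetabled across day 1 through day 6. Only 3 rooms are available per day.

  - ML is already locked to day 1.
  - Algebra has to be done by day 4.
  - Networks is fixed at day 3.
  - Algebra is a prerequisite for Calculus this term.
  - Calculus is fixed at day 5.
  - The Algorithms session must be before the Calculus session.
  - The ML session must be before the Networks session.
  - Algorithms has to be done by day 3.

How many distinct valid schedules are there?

12

Splitting on Algebra: it can be day 1 (3), day 2 (3), day 3 (3), day 4 (3). Listing each branch's schedules as (Networks, Calculus, ML, Algorithms) by day number:
Algebra=day 1: (3,5,1,1) (3,5,1,2) (3,5,1,3) — 3.
Algebra=day 2: (3,5,1,1) (3,5,1,2) (3,5,1,3) — 3.
Algebra=day 3: (3,5,1,1) (3,5,1,2) (3,5,1,3) — 3.
Algebra=day 4: (3,5,1,1) (3,5,1,2) (3,5,1,3) — 3.
Summing: 3 + 3 + 3 + 3 = 12.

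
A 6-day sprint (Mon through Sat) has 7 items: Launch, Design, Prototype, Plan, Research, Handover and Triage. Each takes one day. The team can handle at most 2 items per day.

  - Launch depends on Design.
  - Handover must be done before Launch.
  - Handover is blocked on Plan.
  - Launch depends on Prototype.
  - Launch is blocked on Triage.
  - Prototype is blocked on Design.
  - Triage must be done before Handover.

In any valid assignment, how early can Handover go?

Precedence pushes Handover to at least Tue; downstream work caps Handover at Fri.
Handover at Tue is achievable: Plan -> Mon, Triage -> Mon, Prototype -> Wed, Design -> Tue, Launch -> Thu, Handover -> Tue, Research -> Wed.

Tue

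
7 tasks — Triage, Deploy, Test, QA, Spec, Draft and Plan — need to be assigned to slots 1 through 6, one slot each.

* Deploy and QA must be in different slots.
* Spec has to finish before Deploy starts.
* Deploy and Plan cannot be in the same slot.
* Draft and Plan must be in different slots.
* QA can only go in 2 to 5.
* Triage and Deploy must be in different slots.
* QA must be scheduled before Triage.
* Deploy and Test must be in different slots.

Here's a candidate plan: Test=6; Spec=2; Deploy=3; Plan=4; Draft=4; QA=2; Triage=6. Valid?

Triage and Deploy must be in different slots — holds.
Spec has to finish before Deploy starts — holds.
Deploy and QA must be in different slots — holds.
Draft and Plan must be in different slots — violated.
QA can only go in 2 to 5 — holds.
QA must be scheduled before Triage — holds.
Deploy and Test must be in different slots — holds.
Deploy and Plan cannot be in the same slot — holds.

Invalid. Draft and Plan must be in different slots.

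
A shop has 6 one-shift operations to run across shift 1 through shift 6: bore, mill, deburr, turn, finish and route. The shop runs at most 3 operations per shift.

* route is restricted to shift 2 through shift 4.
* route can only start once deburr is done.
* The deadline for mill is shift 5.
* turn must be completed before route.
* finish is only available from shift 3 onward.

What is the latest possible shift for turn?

Downstream work caps turn at shift 3.
turn at shift 3 is achievable: finish -> shift 3; route -> shift 4; turn -> shift 3; bore -> shift 1; mill -> shift 1; deburr -> shift 1.

shift 3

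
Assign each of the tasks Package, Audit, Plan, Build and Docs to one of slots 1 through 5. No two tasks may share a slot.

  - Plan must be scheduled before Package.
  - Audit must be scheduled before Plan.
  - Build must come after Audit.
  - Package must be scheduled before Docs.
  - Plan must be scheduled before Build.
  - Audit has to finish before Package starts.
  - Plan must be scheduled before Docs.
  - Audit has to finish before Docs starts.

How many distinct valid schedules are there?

Enumerating: Package -> 3, Docs -> 4, Build -> 5, Plan -> 2, Audit -> 1 | Package=3; Build=4; Plan=2; Docs=5; Audit=1 | Docs -> 5, Build -> 3, Package -> 4, Plan -> 2, Audit -> 1.

3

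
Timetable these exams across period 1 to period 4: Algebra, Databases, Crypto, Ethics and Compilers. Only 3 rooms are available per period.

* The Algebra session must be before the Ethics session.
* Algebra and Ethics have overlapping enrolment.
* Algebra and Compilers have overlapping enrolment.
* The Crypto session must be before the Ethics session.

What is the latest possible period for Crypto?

period 3

Downstream work caps Crypto at period 3.
Crypto at period 3 is achievable: Compilers in period 2; Algebra in period 1; Databases in period 1; Crypto in period 3; Ethics in period 4.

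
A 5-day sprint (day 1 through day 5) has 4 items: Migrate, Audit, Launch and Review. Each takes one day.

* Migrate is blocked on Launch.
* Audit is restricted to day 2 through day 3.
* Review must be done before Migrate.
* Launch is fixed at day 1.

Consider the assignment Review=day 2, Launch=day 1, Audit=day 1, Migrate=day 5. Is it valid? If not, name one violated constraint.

No — it violates: Audit is restricted to day 2 through day 3

Launch is fixed at day 1 — holds.
Migrate is blocked on Launch — holds.
Audit is restricted to day 2 through day 3 — violated.
Review must be done before Migrate — holds.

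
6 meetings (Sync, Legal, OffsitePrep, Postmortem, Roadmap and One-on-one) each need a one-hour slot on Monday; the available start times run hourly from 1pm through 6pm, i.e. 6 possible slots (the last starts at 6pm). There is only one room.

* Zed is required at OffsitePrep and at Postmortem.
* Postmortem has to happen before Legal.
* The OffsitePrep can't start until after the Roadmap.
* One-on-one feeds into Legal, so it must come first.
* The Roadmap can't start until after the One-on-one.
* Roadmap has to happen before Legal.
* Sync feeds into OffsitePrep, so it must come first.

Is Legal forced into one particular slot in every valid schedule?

No

Legal can be 4pm (e.g. OffsitePrep=6pm; One-on-one=1pm; Sync=5pm; Postmortem=3pm; Roadmap=2pm; Legal=4pm) or 5pm (e.g. Legal in 5pm, One-on-one in 1pm, Roadmap in 2pm, Sync in 3pm, Postmortem in 4pm, OffsitePrep in 6pm).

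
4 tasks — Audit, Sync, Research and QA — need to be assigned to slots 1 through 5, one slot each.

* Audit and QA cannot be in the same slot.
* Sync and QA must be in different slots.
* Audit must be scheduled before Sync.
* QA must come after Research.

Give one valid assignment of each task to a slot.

Sync in 2; QA in 3; Audit in 1; Research in 1

Checking: Research(1) before QA(3); Audit(1) before Sync(2); Sync(2) != QA(3); Audit(1) != QA(3).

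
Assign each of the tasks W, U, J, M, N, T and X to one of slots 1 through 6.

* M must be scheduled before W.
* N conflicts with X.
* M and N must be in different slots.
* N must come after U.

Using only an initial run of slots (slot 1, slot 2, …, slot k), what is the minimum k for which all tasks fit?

The precedence chain requires at least 2 distinct slots.
2 works (last occupied slot: 2): for example N=2; U=1; W=2; X=1; T=1; J=1; M=1.

2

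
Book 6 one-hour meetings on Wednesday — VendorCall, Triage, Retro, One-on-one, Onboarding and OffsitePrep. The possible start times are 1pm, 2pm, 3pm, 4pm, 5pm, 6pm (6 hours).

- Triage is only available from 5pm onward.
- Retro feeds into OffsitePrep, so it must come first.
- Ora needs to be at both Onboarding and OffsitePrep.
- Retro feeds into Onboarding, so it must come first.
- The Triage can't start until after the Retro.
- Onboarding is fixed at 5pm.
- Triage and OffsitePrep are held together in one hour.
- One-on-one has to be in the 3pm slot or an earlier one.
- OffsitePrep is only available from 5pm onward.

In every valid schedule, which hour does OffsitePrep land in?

OffsitePrep's window is 5pm–6pm.
Onboarding is fixed at 5pm, and OffsitePrep can't share a hour with Onboarding.
So OffsitePrep must be 6pm.

6pm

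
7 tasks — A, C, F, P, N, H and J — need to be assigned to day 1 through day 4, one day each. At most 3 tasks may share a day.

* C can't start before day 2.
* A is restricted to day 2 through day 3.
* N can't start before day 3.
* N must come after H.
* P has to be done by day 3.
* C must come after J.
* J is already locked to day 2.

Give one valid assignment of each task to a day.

F -> day 1; P -> day 1; J -> day 2; A -> day 2; N -> day 3; H -> day 1; C -> day 3

Checking: H(day 1) before N(day 3); J(day 2) before C(day 3); A=day 2 in [day 2,day 3]; N=day 3 in [day 3,day 4]; J=day 2 in [day 2,day 2]; P=day 1 in [day 1,day 3]; C=day 3 in [day 2,day 4]; max 3 per day (cap 3).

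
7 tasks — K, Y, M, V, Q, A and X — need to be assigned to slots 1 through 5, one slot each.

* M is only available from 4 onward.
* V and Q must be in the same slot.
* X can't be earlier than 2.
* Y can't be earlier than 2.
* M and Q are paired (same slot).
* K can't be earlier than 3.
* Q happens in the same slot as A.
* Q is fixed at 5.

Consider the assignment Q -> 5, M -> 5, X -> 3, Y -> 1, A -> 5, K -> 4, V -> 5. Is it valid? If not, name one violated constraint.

No. Y can't be earlier than 2 is not satisfied.

Q happens in the same slot as A — holds.
Y can't be earlier than 2 — violated.
Q is fixed at 5 — holds.
M and Q are paired (same slot) — holds.
M is only available from 4 onward — holds.
X can't be earlier than 2 — holds.
K can't be earlier than 3 — holds.
V and Q must be in the same slot — holds.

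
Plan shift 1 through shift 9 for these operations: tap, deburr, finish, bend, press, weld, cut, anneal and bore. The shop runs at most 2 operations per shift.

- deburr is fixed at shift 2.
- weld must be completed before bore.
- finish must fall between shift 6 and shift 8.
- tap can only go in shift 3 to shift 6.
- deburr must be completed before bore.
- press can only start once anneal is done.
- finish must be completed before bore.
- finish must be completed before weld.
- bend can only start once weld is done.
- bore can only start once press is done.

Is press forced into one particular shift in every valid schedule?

press can be shift 2 (e.g. bore -> shift 8; bend -> shift 8; cut -> shift 1; anneal -> shift 1; press -> shift 2; tap -> shift 3; deburr -> shift 2; weld -> shift 7; finish -> shift 6) or shift 3 (e.g. bend=shift 8, finish=shift 6, weld=shift 7, press=shift 3, anneal=shift 1, tap=shift 3, cut=shift 1, deburr=shift 2, bore=shift 8).

No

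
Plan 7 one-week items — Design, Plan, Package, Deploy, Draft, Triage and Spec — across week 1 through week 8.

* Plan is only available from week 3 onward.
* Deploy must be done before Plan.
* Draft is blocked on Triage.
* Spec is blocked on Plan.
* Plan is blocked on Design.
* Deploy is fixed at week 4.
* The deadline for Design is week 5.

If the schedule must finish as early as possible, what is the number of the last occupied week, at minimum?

The precedence chain requires at least 3 distinct weeks.
Propagating the time windows through the other constraints, Spec can't land before week 6, so the schedule must run through at least week 6.
6 works (last occupied week: week 6): for example Draft in week 2; Plan in week 5; Design in week 1; Package in week 1; Triage in week 1; Spec in week 6; Deploy in week 4.

6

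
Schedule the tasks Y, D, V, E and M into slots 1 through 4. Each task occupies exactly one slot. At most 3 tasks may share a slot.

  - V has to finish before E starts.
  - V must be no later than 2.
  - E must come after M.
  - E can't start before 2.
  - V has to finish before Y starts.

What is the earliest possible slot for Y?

Precedence pushes Y to at least 2.
Y at 2 is achievable: V -> 1, Y -> 2, D -> 1, E -> 2, M -> 1.

2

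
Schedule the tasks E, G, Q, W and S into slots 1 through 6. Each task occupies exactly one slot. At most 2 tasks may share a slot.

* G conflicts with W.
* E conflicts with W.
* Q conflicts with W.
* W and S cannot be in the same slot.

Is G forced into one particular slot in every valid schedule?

No

G can be 1 (e.g. E=1; S=2; G=1; W=3; Q=2) or 2 (e.g. W -> 3, Q -> 1, G -> 2, S -> 2, E -> 1).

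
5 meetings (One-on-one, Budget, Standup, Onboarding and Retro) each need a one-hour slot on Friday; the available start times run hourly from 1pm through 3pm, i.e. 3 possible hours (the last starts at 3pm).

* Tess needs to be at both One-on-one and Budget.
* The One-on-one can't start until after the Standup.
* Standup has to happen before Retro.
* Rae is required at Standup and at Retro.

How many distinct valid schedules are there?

Splitting on One-on-one: it can be 2pm (12), 3pm (18). Listing each branch's schedules as (Budget, Standup, Onboarding, Retro):
One-on-one=2pm: (1pm,1pm,1pm,2pm) (1pm,1pm,1pm,3pm) (1pm,1pm,2pm,2pm) (1pm,1pm,2pm,3pm) (1pm,1pm,3pm,2pm) (1pm,1pm,3pm,3pm) (3pm,1pm,1pm,2pm) (3pm,1pm,1pm,3pm) (3pm,1pm,2pm,2pm) (3pm,1pm,2pm,3pm) (3pm,1pm,3pm,2pm) (3pm,1pm,3pm,3pm) — 12.
One-on-one=3pm: (1pm,1pm,1pm,2pm) (1pm,1pm,1pm,3pm) (1pm,1pm,2pm,2pm) (1pm,1pm,2pm,3pm) (1pm,1pm,3pm,2pm) (1pm,1pm,3pm,3pm) (1pm,2pm,1pm,3pm) (1pm,2pm,2pm,3pm) (1pm,2pm,3pm,3pm) (2pm,1pm,1pm,2pm) (2pm,1pm,1pm,3pm) (2pm,1pm,2pm,2pm) (2pm,1pm,2pm,3pm) (2pm,1pm,3pm,2pm) (2pm,1pm,3pm,3pm) (2pm,2pm,1pm,3pm) (2pm,2pm,2pm,3pm) (2pm,2pm,3pm,3pm) — 18.
Summing: 12 + 18 = 30.

30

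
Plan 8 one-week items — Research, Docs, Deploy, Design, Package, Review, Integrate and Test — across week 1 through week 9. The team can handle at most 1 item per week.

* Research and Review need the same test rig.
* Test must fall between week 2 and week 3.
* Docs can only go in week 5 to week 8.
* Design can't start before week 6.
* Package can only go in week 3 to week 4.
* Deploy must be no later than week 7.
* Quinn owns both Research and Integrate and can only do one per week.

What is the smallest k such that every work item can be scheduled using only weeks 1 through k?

8

With at most 1 per week and 8 work items, at least 8 weeks are needed.
Design can't be placed before week 6, so the schedule must run through at least week 6.
8 works (last occupied week: week 8): for example Package=week 3; Integrate=week 8; Review=week 7; Research=week 4; Deploy=week 1; Docs=week 5; Test=week 2; Design=week 6.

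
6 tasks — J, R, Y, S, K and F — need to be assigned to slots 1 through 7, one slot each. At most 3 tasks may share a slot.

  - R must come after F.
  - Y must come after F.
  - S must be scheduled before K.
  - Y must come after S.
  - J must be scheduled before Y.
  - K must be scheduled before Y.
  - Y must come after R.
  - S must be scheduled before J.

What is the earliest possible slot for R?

2

Precedence pushes R to at least 2; downstream work caps R at 6.
R at 2 is achievable: Y=3, R=2, S=1, F=1, K=2, J=2.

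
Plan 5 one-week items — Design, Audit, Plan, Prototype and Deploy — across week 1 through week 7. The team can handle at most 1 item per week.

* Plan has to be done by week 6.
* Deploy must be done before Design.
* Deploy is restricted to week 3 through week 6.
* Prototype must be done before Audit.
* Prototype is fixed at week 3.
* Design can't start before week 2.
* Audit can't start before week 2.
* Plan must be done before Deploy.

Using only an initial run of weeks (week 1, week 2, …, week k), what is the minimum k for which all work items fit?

6 weeks

The precedence chain requires at least 3 distinct weeks.
With at most 1 per week and 5 work items, at least 5 weeks are needed.
Propagating the time windows through the other constraints, Design can't land before week 4, so the schedule must run through at least week 4.
Could 5 weeks be enough, i.e. nothing placed later than week 5? No: Design's window within 5 weeks is {week 2, week 3, week 4, week 5}; Audit's window within 5 weeks is {week 2, week 3, week 4, week 5}; Prototype's window within 5 weeks is {week 3}; Deploy's window within 5 weeks is {week 3, week 4, week 5}; Design must come after Deploy (at week 3 or later) → {week 4, week 5}; Deploy must come before Design (at week 5 or earlier) → {week 3, week 4}; Audit must come after Prototype (at week 3 or later) → {week 4, week 5}; Deploy can't use week 3, already full with Prototype (limit 1) → {week 4}; Design can't use week 4, already full with Deploy (limit 1) → {week 5}; Audit can't use week 4, already full with Deploy (limit 1) → {week 5}; that puts Design and Audit all in week 5 — more than 1 per week.
So 5 weeks is not enough.
6 works (last occupied week: week 6): for example Prototype=week 3; Deploy=week 4; Audit=week 6; Design=week 5; Plan=week 1.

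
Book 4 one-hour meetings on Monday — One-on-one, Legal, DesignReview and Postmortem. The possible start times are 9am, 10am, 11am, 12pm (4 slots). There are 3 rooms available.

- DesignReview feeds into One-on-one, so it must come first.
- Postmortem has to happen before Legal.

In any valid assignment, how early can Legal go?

10am

Precedence pushes Legal to at least 10am.
Legal at 10am is achievable: One-on-one=10am, DesignReview=9am, Legal=10am, Postmortem=9am.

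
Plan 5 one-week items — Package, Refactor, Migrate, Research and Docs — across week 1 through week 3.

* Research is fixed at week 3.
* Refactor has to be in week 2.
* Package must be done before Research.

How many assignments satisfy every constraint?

Splitting on Package: it can be week 1 (9), week 2 (9). Listing each branch's schedules as (Refactor, Migrate, Research, Docs) by week number:
Package=week 1: (2,1,3,1) (2,1,3,2) (2,1,3,3) (2,2,3,1) (2,2,3,2) (2,2,3,3) (2,3,3,1) (2,3,3,2) (2,3,3,3) — 9.
Package=week 2: (2,1,3,1) (2,1,3,2) (2,1,3,3) (2,2,3,1) (2,2,3,2) (2,2,3,3) (2,3,3,1) (2,3,3,2) (2,3,3,3) — 9.
Summing: 9 + 9 = 18.

18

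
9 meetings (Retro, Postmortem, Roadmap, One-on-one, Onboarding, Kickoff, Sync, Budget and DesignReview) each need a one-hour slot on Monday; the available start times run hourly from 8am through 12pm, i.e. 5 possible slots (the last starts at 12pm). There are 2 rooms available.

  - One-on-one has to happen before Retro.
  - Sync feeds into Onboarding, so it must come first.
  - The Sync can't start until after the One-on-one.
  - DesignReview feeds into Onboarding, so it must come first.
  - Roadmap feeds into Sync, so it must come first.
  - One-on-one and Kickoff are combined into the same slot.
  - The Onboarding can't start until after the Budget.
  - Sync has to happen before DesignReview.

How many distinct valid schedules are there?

32

Splitting on Retro: it can be 9am (4), 10am (8), 11am (8), 12pm (12). Listing each branch's schedules as (Postmortem, Roadmap, One-on-one, Onboarding, Kickoff, Sync, Budget, DesignReview):
Retro=9am: (10am,9am,8am,12pm,8am,10am,11am,11am) (11am,9am,8am,12pm,8am,10am,10am,11am) (12pm,9am,8am,12pm,8am,10am,10am,11am) (12pm,9am,8am,12pm,8am,10am,11am,11am) — 4.
Retro=10am: (8am,8am,9am,12pm,9am,10am,11am,11am) (9am,9am,8am,12pm,8am,10am,11am,11am) (11am,8am,9am,12pm,9am,10am,8am,11am) (11am,9am,8am,12pm,8am,10am,9am,11am) (12pm,8am,9am,12pm,9am,10am,8am,11am) (12pm,8am,9am,12pm,9am,10am,11am,11am) (12pm,9am,8am,12pm,8am,10am,9am,11am) (12pm,9am,8am,12pm,8am,10am,11am,11am) — 8.
Retro=11am: (8am,8am,9am,12pm,9am,10am,10am,11am) (9am,9am,8am,12pm,8am,10am,10am,11am) (10am,8am,9am,12pm,9am,10am,8am,11am) (10am,9am,8am,12pm,8am,10am,9am,11am) (12pm,8am,9am,12pm,9am,10am,8am,11am) (12pm,8am,9am,12pm,9am,10am,10am,11am) (12pm,9am,8am,12pm,8am,10am,9am,11am) (12pm,9am,8am,12pm,8am,10am,10am,11am) — 8.
Retro=12pm: (8am,8am,9am,12pm,9am,10am,10am,11am) (8am,8am,9am,12pm,9am,10am,11am,11am) (9am,9am,8am,12pm,8am,10am,10am,11am) (9am,9am,8am,12pm,8am,10am,11am,11am) (10am,8am,9am,12pm,9am,10am,8am,11am) (10am,8am,9am,12pm,9am,10am,11am,11am) (10am,9am,8am,12pm,8am,10am,9am,11am) (10am,9am,8am,12pm,8am,10am,11am,11am) (11am,8am,9am,12pm,9am,10am,8am,11am) (11am,8am,9am,12pm,9am,10am,10am,11am) (11am,9am,8am,12pm,8am,10am,9am,11am) (11am,9am,8am,12pm,8am,10am,10am,11am) — 12.
Summing: 4 + 8 + 8 + 12 = 32.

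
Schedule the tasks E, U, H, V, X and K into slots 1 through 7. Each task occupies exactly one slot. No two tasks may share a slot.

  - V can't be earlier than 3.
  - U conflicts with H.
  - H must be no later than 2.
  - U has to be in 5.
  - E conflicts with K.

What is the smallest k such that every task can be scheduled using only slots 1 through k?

6 slots

With at most 1 per slot and 6 tasks, at least 6 slots are needed.
U can't be placed before 5, so the schedule must run through at least slot 5.
6 works (last occupied slot: 6): for example U -> 5, X -> 4, V -> 3, H -> 1, K -> 6, E -> 2.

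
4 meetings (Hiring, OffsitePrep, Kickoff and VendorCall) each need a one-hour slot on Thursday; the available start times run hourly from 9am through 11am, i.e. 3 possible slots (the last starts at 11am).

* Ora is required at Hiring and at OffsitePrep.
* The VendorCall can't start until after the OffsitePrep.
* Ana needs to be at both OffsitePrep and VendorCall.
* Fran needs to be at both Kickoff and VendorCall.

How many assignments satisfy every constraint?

Splitting on Hiring: it can be 9am (2), 10am (4), 11am (6). Listing each branch's schedules as (OffsitePrep, Kickoff, VendorCall):
Hiring=9am: (10am,9am,11am) (10am,10am,11am) — 2.
Hiring=10am: (9am,9am,10am) (9am,9am,11am) (9am,10am,11am) (9am,11am,10am) — 4.
Hiring=11am: (9am,9am,10am) (9am,9am,11am) (9am,10am,11am) (9am,11am,10am) (10am,9am,11am) (10am,10am,11am) — 6.
Summing: 2 + 4 + 6 = 12.

12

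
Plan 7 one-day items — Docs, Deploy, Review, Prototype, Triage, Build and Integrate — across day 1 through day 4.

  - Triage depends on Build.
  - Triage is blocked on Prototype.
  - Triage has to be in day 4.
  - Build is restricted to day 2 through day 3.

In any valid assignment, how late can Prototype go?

day 3

Downstream work caps Prototype at day 3.
Prototype at day 3 is achievable: Deploy in day 1; Prototype in day 3; Triage in day 4; Integrate in day 1; Docs in day 1; Build in day 2; Review in day 1.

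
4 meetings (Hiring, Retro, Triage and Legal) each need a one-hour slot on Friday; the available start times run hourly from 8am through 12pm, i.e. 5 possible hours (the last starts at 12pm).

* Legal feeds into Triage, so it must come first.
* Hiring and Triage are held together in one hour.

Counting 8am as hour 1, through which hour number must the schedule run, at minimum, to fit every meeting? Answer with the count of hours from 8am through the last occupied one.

The precedence chain requires at least 2 distinct hours.
2 works (last occupied hour: 9am): for example Triage=9am; Retro=8am; Hiring=9am; Legal=8am.

2 hours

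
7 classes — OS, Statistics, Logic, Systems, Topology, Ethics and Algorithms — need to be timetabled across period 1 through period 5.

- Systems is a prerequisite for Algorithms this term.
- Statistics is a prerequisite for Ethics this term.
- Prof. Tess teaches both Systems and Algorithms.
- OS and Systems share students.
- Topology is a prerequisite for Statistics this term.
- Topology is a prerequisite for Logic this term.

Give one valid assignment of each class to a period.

Systems=period 1; Statistics=period 2; Ethics=period 3; Topology=period 1; Logic=period 2; Algorithms=period 2; OS=period 2

Checking: Topology(period 1) before Statistics(period 2); Statistics(period 2) before Ethics(period 3); Topology(period 1) before Logic(period 2); Systems(period 1) before Algorithms(period 2); Systems(period 1) != Algorithms(period 2); OS(period 2) != Systems(period 1).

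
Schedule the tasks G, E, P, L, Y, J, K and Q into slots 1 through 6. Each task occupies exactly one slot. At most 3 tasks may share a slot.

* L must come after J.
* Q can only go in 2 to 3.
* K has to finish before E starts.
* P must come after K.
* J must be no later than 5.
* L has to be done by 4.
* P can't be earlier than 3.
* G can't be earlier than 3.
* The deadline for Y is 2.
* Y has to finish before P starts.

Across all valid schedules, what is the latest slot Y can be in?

Y's own window allows nothing later than 2.
Y at 2 is achievable: L in 2, E in 3, J in 1, Q in 2, P in 3, G in 3, Y in 2, K in 1.

2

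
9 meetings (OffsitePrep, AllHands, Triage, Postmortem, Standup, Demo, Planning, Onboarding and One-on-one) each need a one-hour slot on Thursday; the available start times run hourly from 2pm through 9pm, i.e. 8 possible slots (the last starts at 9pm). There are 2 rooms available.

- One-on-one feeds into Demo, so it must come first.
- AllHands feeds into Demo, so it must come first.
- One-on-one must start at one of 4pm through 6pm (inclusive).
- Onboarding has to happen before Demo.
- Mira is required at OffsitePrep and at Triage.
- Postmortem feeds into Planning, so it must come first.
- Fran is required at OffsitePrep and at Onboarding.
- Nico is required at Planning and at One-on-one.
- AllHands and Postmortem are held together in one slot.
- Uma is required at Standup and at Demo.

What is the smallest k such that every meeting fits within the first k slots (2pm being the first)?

5

The precedence chain requires at least 2 distinct slots.
With at most 2 per slot and 9 meetings, at least 5 slots are needed.
Propagating the time windows through the other constraints, Demo can't land before 5pm — that is slot 4 counting from 2pm — so the schedule must run through at least 4 slots.
5 works (last occupied slot: 6pm): for example Triage in 5pm; OffsitePrep in 4pm; Standup in 6pm; Onboarding in 3pm; Demo in 5pm; Postmortem in 2pm; AllHands in 2pm; Planning in 3pm; One-on-one in 4pm.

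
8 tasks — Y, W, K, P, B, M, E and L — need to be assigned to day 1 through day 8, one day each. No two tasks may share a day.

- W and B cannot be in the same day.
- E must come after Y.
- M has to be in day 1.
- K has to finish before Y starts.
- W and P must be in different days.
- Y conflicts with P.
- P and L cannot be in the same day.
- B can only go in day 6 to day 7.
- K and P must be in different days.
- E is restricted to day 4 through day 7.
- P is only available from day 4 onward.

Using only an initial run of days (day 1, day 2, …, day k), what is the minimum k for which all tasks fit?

8

The precedence chain requires at least 3 distinct days.
With at most 1 per day and 8 tasks, at least 8 days are needed.
B can't be placed before day 6, so the schedule must run through at least day 6.
8 works (last occupied day: day 8): for example L=day 8, W=day 7, E=day 4, Y=day 3, B=day 6, P=day 5, K=day 2, M=day 1.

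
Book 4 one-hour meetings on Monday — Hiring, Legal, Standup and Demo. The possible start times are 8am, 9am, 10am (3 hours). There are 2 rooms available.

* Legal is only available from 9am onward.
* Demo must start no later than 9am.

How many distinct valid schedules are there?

Splitting on Hiring: it can be 8am (9), 9am (7), 10am (9). Listing each branch's schedules as (Legal, Standup, Demo):
Hiring=8am: (9am,8am,9am) (9am,9am,8am) (9am,10am,8am) (9am,10am,9am) (10am,8am,9am) (10am,9am,8am) (10am,9am,9am) (10am,10am,8am) (10am,10am,9am) — 9.
Hiring=9am: (9am,8am,8am) (9am,10am,8am) (10am,8am,8am) (10am,8am,9am) (10am,9am,8am) (10am,10am,8am) (10am,10am,9am) — 7.
Hiring=10am: (9am,8am,8am) (9am,8am,9am) (9am,9am,8am) (9am,10am,8am) (9am,10am,9am) (10am,8am,8am) (10am,8am,9am) (10am,9am,8am) (10am,9am,9am) — 9.
Summing: 9 + 7 + 9 = 25.

25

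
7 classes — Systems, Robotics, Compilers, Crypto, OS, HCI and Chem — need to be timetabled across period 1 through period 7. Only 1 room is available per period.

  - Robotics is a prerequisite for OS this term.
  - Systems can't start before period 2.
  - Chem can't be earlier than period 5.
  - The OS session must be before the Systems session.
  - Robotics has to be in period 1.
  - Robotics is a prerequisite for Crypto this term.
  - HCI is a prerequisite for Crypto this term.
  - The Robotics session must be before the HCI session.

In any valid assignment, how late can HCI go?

period 6

Precedence pushes HCI to at least period 2; downstream work caps HCI at period 6.
HCI at period 6 is achievable: Compilers -> period 4, Systems -> period 3, Robotics -> period 1, HCI -> period 6, OS -> period 2, Chem -> period 5, Crypto -> period 7.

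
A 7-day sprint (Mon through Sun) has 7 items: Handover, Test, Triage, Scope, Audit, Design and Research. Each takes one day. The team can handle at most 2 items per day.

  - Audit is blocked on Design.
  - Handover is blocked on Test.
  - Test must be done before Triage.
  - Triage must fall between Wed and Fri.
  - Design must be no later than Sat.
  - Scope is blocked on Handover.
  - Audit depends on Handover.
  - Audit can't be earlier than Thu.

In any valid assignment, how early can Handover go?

Tue

Precedence pushes Handover to at least Tue; downstream work caps Handover at Sat.
Handover at Tue is achievable: Audit -> Thu, Research -> Tue, Scope -> Wed, Handover -> Tue, Test -> Mon, Triage -> Wed, Design -> Mon.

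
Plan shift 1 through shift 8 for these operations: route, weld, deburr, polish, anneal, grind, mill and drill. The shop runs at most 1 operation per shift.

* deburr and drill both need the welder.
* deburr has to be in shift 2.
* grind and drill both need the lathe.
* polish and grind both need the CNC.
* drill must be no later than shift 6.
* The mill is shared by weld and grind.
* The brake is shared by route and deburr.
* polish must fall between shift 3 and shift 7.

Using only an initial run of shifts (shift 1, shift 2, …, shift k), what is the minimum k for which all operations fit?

8 shifts

With at most 1 per shift and 8 operations, at least 8 shifts are needed.
polish can't be placed before shift 3, so the schedule must run through at least shift 3.
8 works (last occupied shift: shift 8): for example anneal in shift 6, drill in shift 1, deburr in shift 2, polish in shift 3, route in shift 4, weld in shift 5, grind in shift 7, mill in shift 8.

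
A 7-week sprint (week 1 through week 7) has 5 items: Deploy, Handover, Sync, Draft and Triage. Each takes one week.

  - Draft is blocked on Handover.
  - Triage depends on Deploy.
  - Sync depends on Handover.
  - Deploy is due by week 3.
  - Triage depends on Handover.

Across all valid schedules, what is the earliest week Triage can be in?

week 2

Precedence pushes Triage to at least week 2.
Triage at week 2 is achievable: Triage -> week 2; Sync -> week 2; Handover -> week 1; Draft -> week 2; Deploy -> week 1.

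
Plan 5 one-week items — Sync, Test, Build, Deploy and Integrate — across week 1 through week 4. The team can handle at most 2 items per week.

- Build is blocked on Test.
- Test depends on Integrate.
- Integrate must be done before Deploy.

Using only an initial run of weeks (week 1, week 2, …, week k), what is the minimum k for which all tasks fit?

3 weeks

The precedence chain requires at least 3 distinct weeks.
With at most 2 per week and 5 tasks, at least 3 weeks are needed.
3 works (last occupied week: week 3): for example Integrate -> week 1, Sync -> week 1, Test -> week 2, Build -> week 3, Deploy -> week 2.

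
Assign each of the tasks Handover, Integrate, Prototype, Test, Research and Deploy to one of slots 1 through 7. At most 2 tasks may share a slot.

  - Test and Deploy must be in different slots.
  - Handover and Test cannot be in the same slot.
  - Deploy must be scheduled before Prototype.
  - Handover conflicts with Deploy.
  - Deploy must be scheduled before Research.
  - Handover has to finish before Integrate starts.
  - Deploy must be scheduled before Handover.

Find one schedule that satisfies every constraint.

Handover=2; Test=4; Prototype=2; Deploy=1; Research=3; Integrate=3

Checking: Handover(2) before Integrate(3); Deploy(1) before Prototype(2); Deploy(1) before Handover(2); Deploy(1) before Research(3); Handover(2) != Deploy(1); Test(4) != Deploy(1); Handover(2) != Test(4); max 2 per slot (cap 2).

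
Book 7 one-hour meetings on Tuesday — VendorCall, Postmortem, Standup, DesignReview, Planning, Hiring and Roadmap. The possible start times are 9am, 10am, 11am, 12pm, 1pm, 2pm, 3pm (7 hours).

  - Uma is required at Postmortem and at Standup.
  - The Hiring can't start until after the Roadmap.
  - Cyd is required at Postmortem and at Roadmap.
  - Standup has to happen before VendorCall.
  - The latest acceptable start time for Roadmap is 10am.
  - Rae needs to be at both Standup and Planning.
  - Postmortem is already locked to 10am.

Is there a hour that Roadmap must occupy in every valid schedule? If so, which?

Roadmap's window is 9am–10am.
Postmortem is fixed at 10am, and Roadmap can't share a hour with Postmortem.
So Roadmap must be 9am.

9am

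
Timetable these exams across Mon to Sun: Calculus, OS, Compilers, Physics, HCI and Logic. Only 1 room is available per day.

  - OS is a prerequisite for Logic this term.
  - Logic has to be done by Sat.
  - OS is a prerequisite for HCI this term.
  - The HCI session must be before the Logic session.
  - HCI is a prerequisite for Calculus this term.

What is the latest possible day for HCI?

Fri

Precedence pushes HCI to at least Tue; downstream work caps HCI at Fri.
HCI at Fri is achievable: Logic in Sat, HCI in Fri, OS in Mon, Compilers in Tue, Physics in Wed, Calculus in Sun.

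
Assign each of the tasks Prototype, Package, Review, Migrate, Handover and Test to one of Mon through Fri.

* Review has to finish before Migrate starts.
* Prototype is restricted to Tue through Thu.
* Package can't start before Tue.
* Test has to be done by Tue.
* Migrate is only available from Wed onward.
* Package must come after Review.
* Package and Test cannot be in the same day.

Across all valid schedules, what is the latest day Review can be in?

Downstream work caps Review at Thu.
Review at Thu is achievable: Review in Thu; Prototype in Tue; Test in Mon; Handover in Mon; Migrate in Fri; Package in Fri.

Thu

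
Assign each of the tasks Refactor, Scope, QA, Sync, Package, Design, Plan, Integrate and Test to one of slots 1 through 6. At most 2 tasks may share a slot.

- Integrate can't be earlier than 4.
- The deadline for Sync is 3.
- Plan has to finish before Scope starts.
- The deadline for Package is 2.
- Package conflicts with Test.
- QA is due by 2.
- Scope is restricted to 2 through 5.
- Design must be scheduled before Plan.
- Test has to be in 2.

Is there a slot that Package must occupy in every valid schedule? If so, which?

1

Package's window is 1–2.
Test is fixed at 2, and Package can't share a slot with Test.
So Package must be 1.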